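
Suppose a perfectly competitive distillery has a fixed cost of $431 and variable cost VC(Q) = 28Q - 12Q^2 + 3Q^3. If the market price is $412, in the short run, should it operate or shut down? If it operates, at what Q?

From TC, MC = TC'(Q) = 28 - 24Q + 9Q^2 and AVC = VC/Q = 28 - 12Q + 3Q^2.
The AVC parabola has its vertex at Q = 12/6 = 2, where AVC = 28 - 12·2 + 3·2^2 = $16.
Since P = $412 ≥ min AVC = $16, price covers variable cost and the firm should produce.
P = MC gives -384 - 24Q + 9Q^2 = 0, with roots -16/3 and 8. Take the larger (rising MC): Q* = 8.
Check: AVC at Q = 8 is $124 ≤ P, so revenue covers variable cost.
Profit = P·Q − TC = 412·8 − 1423 = $1873.

Produce at Q = 8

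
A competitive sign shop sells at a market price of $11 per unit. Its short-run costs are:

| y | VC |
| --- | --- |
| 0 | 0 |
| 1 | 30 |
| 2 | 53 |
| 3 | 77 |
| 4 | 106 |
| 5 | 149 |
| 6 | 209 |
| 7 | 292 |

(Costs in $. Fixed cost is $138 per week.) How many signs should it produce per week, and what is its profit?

y = 0 (shut down); profit = -$138

Profit at each row (π = 11y − TC): y=0: -138; y=1: -157; y=2: -169; y=3: -182; y=4: -200; y=5: -232; y=6: -281; y=7: -353.
Profit is highest at y = 0. Equivalently, the lowest AVC in the table is 77/3 ≈ $25.67 at y = 3, and P = $11 falls below it — price never covers variable cost, so the firm shuts down and loses only its fixed cost.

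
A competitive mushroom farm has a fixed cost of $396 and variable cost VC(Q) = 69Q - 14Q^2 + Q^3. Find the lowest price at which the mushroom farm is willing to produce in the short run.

$20 per unit

The firm shuts down when price falls below the minimum of average variable cost. AVC = VC/Q = 69 - 14Q + Q^2.
At the minimum of AVC, MC = AVC. MC = 69 - 28Q + 3Q^2; setting MC = AVC gives 2Q^2 - 14Q = 0, so Q = 7. min AVC = 20.
For P < $20 the firm produces nothing.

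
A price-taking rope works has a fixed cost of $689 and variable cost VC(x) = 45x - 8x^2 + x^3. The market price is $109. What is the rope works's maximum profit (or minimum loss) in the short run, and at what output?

Profit = -$177 at x = 8

AVC = 45 - 8x + x^2 has its minimum $29 at x = 4; price $109 clears that bar, so the firm operates.
MC = 45 - 16x + 3x^2. Setting P = MC and taking the root on the rising branch gives x* = 8.
TR = 109·8 = 872. TC = 689 + 360 = 1049. Profit = 872 − 1049 = -$177.
Shutting down would mean losing the fixed cost of $689, so operating at a loss of $177 is better by $512.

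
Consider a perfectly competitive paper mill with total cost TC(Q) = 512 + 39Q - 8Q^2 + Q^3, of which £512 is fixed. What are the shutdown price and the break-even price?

AVC = 39 - 8Q + Q^2; minimized at Q = 4, giving min AVC = £23. That is the shutdown price.
ATC = 512/Q + 39 - 8Q + Q^2. Setting dATC/dQ = −512/Q^2 − 8 + 2Q = 0 gives Q = 8 (since 2·8^3 − 8·8^2 = 512).
min ATC = 512/8 + 39 − 8·8 + 8^2 = £103. That is the break-even price.
For £23 ≤ P < £103 the firm produces at a loss; below £23 it shuts down.

Shutdown price = £23; break-even price = £103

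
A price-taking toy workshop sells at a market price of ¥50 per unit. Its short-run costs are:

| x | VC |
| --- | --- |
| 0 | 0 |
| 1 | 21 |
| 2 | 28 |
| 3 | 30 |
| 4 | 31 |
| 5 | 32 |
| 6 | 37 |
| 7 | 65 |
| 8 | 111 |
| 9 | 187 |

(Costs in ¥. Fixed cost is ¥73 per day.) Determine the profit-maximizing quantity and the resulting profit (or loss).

Compute π = P·x − TC at each output: x=0: -73; x=1: -44; x=2: -1; x=3: 47; x=4: 96; x=5: 145; x=6: 190; x=7: 212; x=8: 216; x=9: 190.
Profit is maximized at x = 8. AVC there is 111/8 = ¥13.88 ≤ P, so producing beats shutting down (which would give -¥73).

x = 8; profit = ¥216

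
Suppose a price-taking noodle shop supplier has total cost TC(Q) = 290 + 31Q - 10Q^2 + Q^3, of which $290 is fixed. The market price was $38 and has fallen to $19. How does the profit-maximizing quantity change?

MC = 31 - 20Q + 3Q^2; the shutdown threshold is min AVC = $6 (at Q = 5).
With P = $38 above the shutdown price, P = MC gives Q = 7.
At P = $19 ≥ min AVC, set P = MC: Q = 6. The firm stays open but cuts output.

Output falls from 7 to 6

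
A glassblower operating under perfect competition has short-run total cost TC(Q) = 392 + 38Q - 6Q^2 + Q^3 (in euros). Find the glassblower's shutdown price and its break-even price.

AVC = 38 - 6Q + Q^2; minimized at Q = 3, giving min AVC = €29. That is the shutdown price.
ATC = 392/Q + 38 - 6Q + Q^2. Setting dATC/dQ = −392/Q^2 − 6 + 2Q = 0 gives Q = 7 (since 2·7^3 − 6·7^2 = 392).
min ATC = 392/7 + 38 − 6·7 + 7^2 = €101. That is the break-even price.
Between these two prices the firm operates at a loss; above €101 it earns a profit.

Shutdown price = €29; break-even price = €101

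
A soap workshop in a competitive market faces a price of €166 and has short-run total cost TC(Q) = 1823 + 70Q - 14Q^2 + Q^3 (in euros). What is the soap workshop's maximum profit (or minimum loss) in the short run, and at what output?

Profit = -€383 at Q = 12

AVC = 70 - 14Q + Q^2 has its minimum €21 at Q = 7; price €166 clears that bar, so the firm operates.
MC = 70 - 28Q + 3Q^2. Setting P = MC and taking the root on the rising branch gives Q* = 12.
TR = 166·12 = 1992. TC = 1823 + 552 = 2375. Profit = 1992 − 2375 = -€383.
Shutting down would mean losing the fixed cost of €1823, so operating at a loss of €383 is better by €1440.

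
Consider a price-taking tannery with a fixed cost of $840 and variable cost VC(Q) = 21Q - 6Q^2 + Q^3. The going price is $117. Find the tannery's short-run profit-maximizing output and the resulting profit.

Profit = -$200 at Q = 8

AVC = 21 - 6Q + Q^2; min AVC = $12 at Q = 3. Since P = $117 ≥ min AVC, the firm produces.
MC = 21 - 12Q + 3Q^2. Setting P = MC and taking the root on the rising branch gives Q* = 8.
TR = 117·8 = 936. TC = 840 + 296 = 1136. Profit = 936 − 1136 = -$200.
By producing, the firm covers all variable cost plus $640 of fixed cost; shutting down would lose the full $840.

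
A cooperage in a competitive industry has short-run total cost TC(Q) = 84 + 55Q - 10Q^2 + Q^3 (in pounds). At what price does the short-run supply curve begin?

£30 per unit

Short-run supply begins at min AVC. From VC = 55Q - 10Q^2 + Q^3, AVC = 55 - 10Q + Q^2.
dAVC/dQ = -10 + 2Q = 0 gives Q = 5. min AVC = 55 - 10·5 + 5^2 = 30.
The firm shuts down for any P below £30.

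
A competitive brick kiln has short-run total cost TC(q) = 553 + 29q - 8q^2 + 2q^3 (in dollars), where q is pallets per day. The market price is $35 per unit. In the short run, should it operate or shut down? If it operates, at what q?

Produce at q = 3

From TC, MC = TC'(q) = 29 - 16q + 6q^2 and AVC = VC/q = 29 - 8q + 2q^2.
AVC is minimized where dAVC/dq = -8 + 4q = 0, at q = 2; min AVC = 29 - 8·2 + 2·2^2 = $21.
P = $35 exceeds min AVC = $21, so the firm stays open.
P = MC gives -6 - 16q + 6q^2 = 0, with roots -1/3 and 3. Take the larger (rising MC): q* = 3.
Check: AVC at q = 3 is $23 ≤ P, so revenue covers variable cost.
Profit = P·q − TC = 35·3 − 622 = -$517, a loss, but smaller than the $553 fixed cost the firm would lose by shutting down.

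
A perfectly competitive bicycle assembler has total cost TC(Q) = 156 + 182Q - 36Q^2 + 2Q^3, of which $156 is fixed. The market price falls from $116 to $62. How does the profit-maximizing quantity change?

MC = 182 - 72Q + 6Q^2; the shutdown threshold is min AVC = $20 (at Q = 9).
With P = $116 above the shutdown price, P = MC gives Q = 11.
At P = $62 ≥ min AVC, set P = MC: Q = 10. The firm stays open but cuts output.

Output falls from 11 to 10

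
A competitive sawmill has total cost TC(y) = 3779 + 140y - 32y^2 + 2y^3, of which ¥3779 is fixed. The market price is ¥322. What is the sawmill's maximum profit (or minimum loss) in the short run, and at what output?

Profit = -¥399 at y = 13

AVC = 140 - 32y + 2y^2 has its minimum ¥12 at y = 8; price ¥322 clears that bar, so the firm operates.
MC = 140 - 64y + 6y^2. Setting P = MC and taking the root on the rising branch gives y* = 13.
TR = 322·13 = 4186. TC = 3779 + 806 = 4585. Profit = 4186 − 4585 = -¥399.
Shutting down would mean losing the fixed cost of ¥3779, so operating at a loss of ¥399 is better by ¥3380.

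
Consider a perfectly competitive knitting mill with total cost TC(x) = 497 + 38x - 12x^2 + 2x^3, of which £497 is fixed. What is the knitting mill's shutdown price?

£20 per unit

The shutdown price is the minimum of AVC. VC = 38x - 12x^2 + 2x^3, so AVC = 38 - 12x + 2x^2.
dAVC/dx = -12 + 4x = 0 gives x = 3. min AVC = 38 - 12·3 + 2·3^2 = 20.
For P < £20 the firm produces nothing.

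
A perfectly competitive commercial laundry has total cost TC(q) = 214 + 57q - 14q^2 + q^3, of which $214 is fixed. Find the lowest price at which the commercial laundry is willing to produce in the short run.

The shutdown price is the minimum of AVC. VC = 57q - 14q^2 + q^3, so AVC = 57 - 14q + q^2.
dAVC/dq = -14 + 2q = 0 gives q = 7. min AVC = 57 - 14·7 + 7^2 = 8.
For P < $8 the firm produces nothing.

$8 per unit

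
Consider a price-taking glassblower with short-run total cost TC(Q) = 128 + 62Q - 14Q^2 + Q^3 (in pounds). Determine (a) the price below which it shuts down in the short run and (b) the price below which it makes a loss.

Shutdown price = min AVC. AVC = 62 - 14Q + Q^2, with vertex at Q = 7 and minimum £13.
ATC = 128/Q + 62 - 14Q + Q^2. Setting dATC/dQ = −128/Q^2 − 14 + 2Q = 0 gives Q = 8 (since 2·8^3 − 14·8^2 = 128).
min ATC = 128/8 + 62 − 14·8 + 8^2 = £30. That is the break-even price.
For £13 ≤ P < £30 the firm produces at a loss; below £13 it shuts down.

Shutdown price = £13; break-even price = £30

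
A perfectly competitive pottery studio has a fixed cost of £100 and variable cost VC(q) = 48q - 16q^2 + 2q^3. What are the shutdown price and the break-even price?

Shutdown price = £16; break-even price = £38

Shutdown price = min AVC. AVC = 48 - 16q + 2q^2, with vertex at q = 4 and minimum £16.
ATC = 100/q + 48 - 16q + 2q^2. Setting dATC/dq = −100/q^2 − 16 + 4q = 0 gives q = 5 (since 4·5^3 − 16·5^2 = 100).
min ATC = 100/5 + 48 − 16·5 + 2·5^2 = £38. That is the break-even price.
Between these two prices the firm operates at a loss; above £38 it earns a profit.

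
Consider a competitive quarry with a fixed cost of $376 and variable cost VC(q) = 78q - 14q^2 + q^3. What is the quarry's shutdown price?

$29 per unit

Short-run supply begins at min AVC. From VC = 78q - 14q^2 + q^3, AVC = 78 - 14q + q^2.
dAVC/dq = -14 + 2q = 0 gives q = 7. min AVC = 78 - 14·7 + 7^2 = 29.
So the shutdown price is $29.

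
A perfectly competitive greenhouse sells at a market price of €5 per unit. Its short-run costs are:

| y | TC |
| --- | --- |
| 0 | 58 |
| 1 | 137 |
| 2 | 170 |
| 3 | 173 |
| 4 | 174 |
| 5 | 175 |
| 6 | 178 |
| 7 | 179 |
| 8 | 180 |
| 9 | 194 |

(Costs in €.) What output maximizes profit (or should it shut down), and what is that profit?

y = 0 (shut down); profit = -€58

Profit at each row (π = 5y − TC): y=0: -58; y=1: -132; y=2: -160; y=3: -158; y=4: -154; y=5: -150; y=6: -148; y=7: -144; y=8: -140; y=9: -149.
Profit is highest at y = 0. Equivalently, the lowest AVC in the table is 136/9 ≈ €15.11 at y = 9, and P = €5 falls below it — price never covers variable cost, so the firm shuts down and loses only its fixed cost.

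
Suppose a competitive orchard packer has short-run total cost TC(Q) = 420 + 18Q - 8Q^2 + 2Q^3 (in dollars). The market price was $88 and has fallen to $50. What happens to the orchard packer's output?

MC = 18 - 16Q + 6Q^2; the shutdown threshold is min AVC = $10 (at Q = 2).
At P = $88 ≥ min AVC, set P = MC on the rising branch: Q = 5.
At P = $50 ≥ min AVC, set P = MC: Q = 4. The firm stays open but cuts output.

Output falls from 5 to 4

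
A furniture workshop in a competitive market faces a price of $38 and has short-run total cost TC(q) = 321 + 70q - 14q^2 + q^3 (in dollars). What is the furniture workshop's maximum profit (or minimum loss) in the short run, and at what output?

AVC = 70 - 14q + q^2 has its minimum $21 at q = 7; price $38 clears that bar, so the firm operates.
With MC = 70 - 28q + 3q^2, P = MC on the upward-sloping part at q* = 8.
TR = 38·8 = 304. TC = 321 + 176 = 497. Profit = 304 − 497 = -$193.
That loss of $193 beats the $321 the firm would lose by shutting down; producing recovers $128 of fixed cost.

Profit = -$193 at q = 8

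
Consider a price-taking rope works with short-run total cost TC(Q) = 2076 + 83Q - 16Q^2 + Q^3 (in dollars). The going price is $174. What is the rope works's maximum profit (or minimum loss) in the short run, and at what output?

AVC = 83 - 16Q + Q^2 has its minimum $19 at Q = 8; price $174 clears that bar, so the firm operates.
MC = 83 - 32Q + 3Q^2. Setting P = MC and taking the root on the rising branch gives Q* = 13.
TR = 174·13 = 2262. TC = 2076 + 572 = 2648. Profit = 2262 − 2648 = -$386.
Shutting down would mean losing the fixed cost of $2076, so operating at a loss of $386 is better by $1690.

Profit = -$386 at Q = 13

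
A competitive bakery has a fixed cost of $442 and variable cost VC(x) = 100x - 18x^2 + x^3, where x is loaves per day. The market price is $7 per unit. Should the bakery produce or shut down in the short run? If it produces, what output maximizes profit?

Strip out fixed cost: VC = 100x - 18x^2 + x^3. Then AVC = 100 - 18x + x^2 and MC = 100 - 36x + 3x^2.
AVC hits its minimum where MC = AVC, at x = 9, giving min AVC = 100 - 18·9 + 9^2 = $19.
Since P = $7 < min AVC = $19, price fails to cover variable cost at any output.
Shutting down limits the loss to fixed cost, $442.

Shut down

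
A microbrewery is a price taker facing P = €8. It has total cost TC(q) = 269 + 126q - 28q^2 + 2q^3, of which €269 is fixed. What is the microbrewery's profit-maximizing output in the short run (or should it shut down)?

From TC, MC = TC'(q) = 126 - 56q + 6q^2 and AVC = VC/q = 126 - 28q + 2q^2.
AVC hits its minimum where MC = AVC, at q = 7, giving min AVC = 126 - 28·7 + 2·7^2 = €28.
Since P = €8 < min AVC = €28, price fails to cover variable cost at any output.
The firm minimizes its loss by shutting down and losing only its fixed cost of €269.

Shut down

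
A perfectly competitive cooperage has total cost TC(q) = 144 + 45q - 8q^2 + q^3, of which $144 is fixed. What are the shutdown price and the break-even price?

Shutdown price = $29; break-even price = $57

AVC = 45 - 8q + q^2; minimized at q = 4, giving min AVC = $29. That is the shutdown price.
ATC = 144/q + 45 - 8q + q^2. Setting dATC/dq = −144/q^2 − 8 + 2q = 0 gives q = 6 (since 2·6^3 − 8·6^2 = 144).
min ATC = 144/6 + 45 − 8·6 + 6^2 = $57. That is the break-even price.
Between these two prices the firm operates at a loss; above $57 it earns a profit.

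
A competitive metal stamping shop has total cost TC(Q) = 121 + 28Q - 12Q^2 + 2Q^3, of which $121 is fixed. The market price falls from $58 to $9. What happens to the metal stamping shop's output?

AVC = 28 - 12Q + 2Q^2, minimized at Q = 3 where min AVC = $10. MC = 28 - 24Q + 6Q^2.
With P = $58 above the shutdown price, P = MC gives Q = 5.
At P = $9 < min AVC = $10, price no longer covers variable cost at any output, so the firm shuts down: Q = 0.

Output falls from 5 to 0 (the firm shuts down)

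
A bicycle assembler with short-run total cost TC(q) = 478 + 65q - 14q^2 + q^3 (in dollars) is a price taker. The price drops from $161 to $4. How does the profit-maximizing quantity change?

AVC = 65 - 14q + q^2, minimized at q = 7 where min AVC = $16. MC = 65 - 28q + 3q^2.
At P = $161 ≥ min AVC, set P = MC on the rising branch: q = 12.
At P = $4 < min AVC = $16, price no longer covers variable cost at any output, so the firm shuts down: q = 0.

Output falls from 12 to 0 (the firm shuts down)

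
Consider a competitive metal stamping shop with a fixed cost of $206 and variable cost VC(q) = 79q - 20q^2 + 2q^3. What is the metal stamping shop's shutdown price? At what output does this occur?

Short-run supply begins at min AVC. From VC = 79q - 20q^2 + 2q^3, AVC = 79 - 20q + 2q^2.
dAVC/dq = -20 + 4q = 0 gives q = 5. min AVC = 79 - 20·5 + 2·5^2 = 29.
So the shutdown price is $29.

$29 per unit, at q = 5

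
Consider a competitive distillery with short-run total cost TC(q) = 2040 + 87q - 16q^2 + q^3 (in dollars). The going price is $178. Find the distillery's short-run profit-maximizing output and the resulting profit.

Profit = -$350 at q = 13

AVC = 87 - 16q + q^2; min AVC = $23 at q = 8. Since P = $178 ≥ min AVC, the firm produces.
With MC = 87 - 32q + 3q^2, P = MC on the upward-sloping part at q* = 13.
TR = 178·13 = 2314. TC = 2040 + 624 = 2664. Profit = 2314 − 2664 = -$350.
By producing, the firm covers all variable cost plus $1690 of fixed cost; shutting down would lose the full $2040.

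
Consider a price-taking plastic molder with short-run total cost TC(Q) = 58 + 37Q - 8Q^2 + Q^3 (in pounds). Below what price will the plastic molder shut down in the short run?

£21 per unit

Short-run supply begins at min AVC. From VC = 37Q - 8Q^2 + Q^3, AVC = 37 - 8Q + Q^2.
dAVC/dQ = -8 + 2Q = 0 gives Q = 4. min AVC = 37 - 8·4 + 4^2 = 21.
The firm shuts down for any P below £21.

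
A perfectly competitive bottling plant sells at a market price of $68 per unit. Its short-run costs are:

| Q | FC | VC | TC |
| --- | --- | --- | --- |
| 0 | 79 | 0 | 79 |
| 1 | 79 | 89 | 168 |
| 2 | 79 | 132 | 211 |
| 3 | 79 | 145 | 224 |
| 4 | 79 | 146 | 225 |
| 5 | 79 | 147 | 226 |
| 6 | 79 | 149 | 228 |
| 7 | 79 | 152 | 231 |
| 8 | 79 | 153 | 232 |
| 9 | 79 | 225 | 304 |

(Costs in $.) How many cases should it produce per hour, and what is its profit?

Tabulate TR − TC: Q=0: -79; Q=1: -100; Q=2: -75; Q=3: -20; Q=4: 47; Q=5: 114; Q=6: 180; Q=7: 245; Q=8: 312; Q=9: 308.
Profit is maximized at Q = 8. AVC there is 153/8 = $19.12 ≤ P, so producing beats shutting down (which would give -$79).

Q = 8; profit = $312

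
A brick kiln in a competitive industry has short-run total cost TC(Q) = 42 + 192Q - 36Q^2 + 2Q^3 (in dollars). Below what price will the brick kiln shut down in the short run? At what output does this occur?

Short-run supply begins at min AVC. From VC = 192Q - 36Q^2 + 2Q^3, AVC = 192 - 36Q + 2Q^2.
At the minimum of AVC, MC = AVC. MC = 192 - 72Q + 6Q^2; setting MC = AVC gives 4Q^2 - 36Q = 0, so Q = 9. min AVC = 30.
The firm shuts down for any P below $30.

$30 per unit, at Q = 9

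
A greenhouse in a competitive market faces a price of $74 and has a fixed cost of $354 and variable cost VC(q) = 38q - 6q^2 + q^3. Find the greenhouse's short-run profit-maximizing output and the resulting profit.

AVC = 38 - 6q + q^2; min AVC = $29 at q = 3. Since P = $74 ≥ min AVC, the firm produces.
With MC = 38 - 12q + 3q^2, P = MC on the upward-sloping part at q* = 6.
TR = 74·6 = 444. TC = 354 + 228 = 582. Profit = 444 − 582 = -$138.
That loss of $138 beats the $354 the firm would lose by shutting down; producing recovers $216 of fixed cost.

Profit = -$138 at q = 6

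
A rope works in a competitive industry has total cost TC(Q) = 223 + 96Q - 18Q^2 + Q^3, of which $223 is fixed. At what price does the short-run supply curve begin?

$15 per unit

The shutdown price is the minimum of AVC. VC = 96Q - 18Q^2 + Q^3, so AVC = 96 - 18Q + Q^2.
At the minimum of AVC, MC = AVC. MC = 96 - 36Q + 3Q^2; setting MC = AVC gives 2Q^2 - 18Q = 0, so Q = 9. min AVC = 15.
The firm shuts down for any P below $15.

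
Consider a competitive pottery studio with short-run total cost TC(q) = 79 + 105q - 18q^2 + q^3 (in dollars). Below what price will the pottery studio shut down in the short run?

The shutdown price is the minimum of AVC. VC = 105q - 18q^2 + q^3, so AVC = 105 - 18q + q^2.
At the minimum of AVC, MC = AVC. MC = 105 - 36q + 3q^2; setting MC = AVC gives 2q^2 - 18q = 0, so q = 9. min AVC = 24.
The firm shuts down for any P below $24.

$24 per unit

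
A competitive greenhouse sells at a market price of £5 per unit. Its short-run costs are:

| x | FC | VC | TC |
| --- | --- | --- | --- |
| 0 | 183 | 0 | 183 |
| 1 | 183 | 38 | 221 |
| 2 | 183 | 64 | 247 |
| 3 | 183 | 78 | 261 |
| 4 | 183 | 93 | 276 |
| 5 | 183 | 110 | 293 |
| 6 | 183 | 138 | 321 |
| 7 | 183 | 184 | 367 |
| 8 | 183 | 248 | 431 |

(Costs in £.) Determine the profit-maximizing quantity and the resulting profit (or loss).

x = 0 (shut down); profit = -£183

Profit at each row (π = 5x − TC): x=0: -183; x=1: -216; x=2: -237; x=3: -246; x=4: -256; x=5: -268; x=6: -291; x=7: -332; x=8: -391.
Profit is highest at x = 0. Equivalently, the lowest AVC in the table is 110/5 ≈ £22 at x = 5, and P = £5 falls below it — price never covers variable cost, so the firm shuts down and loses only its fixed cost.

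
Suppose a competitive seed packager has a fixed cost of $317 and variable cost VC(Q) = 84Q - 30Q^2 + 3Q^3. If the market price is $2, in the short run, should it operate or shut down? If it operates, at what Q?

From TC, MC = TC'(Q) = 84 - 60Q + 9Q^2 and AVC = VC/Q = 84 - 30Q + 3Q^2.
AVC is minimized where dAVC/dQ = -30 + 6Q = 0, at Q = 5; min AVC = 84 - 30·5 + 3·5^2 = $9.
P = $2 lies below min AVC = $9; no output level covers variable cost.
Best response: produce nothing and absorb the $317 fixed cost.

Shut down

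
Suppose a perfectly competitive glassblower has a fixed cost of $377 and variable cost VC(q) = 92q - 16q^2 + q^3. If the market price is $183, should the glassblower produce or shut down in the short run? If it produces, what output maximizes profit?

Produce at q = 13

Variable cost is VC = 92q - 16q^2 + q^3, so AVC = VC/q = 92 - 16q + q^2 and MC = dTC/dq = 92 - 32q + 3q^2.
AVC is minimized where dAVC/dq = -16 + 2q = 0, at q = 8; min AVC = 92 - 16·8 + 8^2 = $28.
Since P = $183 ≥ min AVC = $28, price covers variable cost and the firm should produce.
P = MC gives -91 - 32q + 3q^2 = 0, with roots -7/3 and 13. Take the larger (rising MC): q* = 13.
Check: AVC at q = 13 is $53 ≤ P, so revenue covers variable cost.
Profit = P·q − TC = 183·13 − 1066 = $1313.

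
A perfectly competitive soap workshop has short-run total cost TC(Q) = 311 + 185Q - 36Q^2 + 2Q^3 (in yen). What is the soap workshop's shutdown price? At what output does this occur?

The firm shuts down when price falls below the minimum of average variable cost. AVC = VC/Q = 185 - 36Q + 2Q^2.
At the minimum of AVC, MC = AVC. MC = 185 - 72Q + 6Q^2; setting MC = AVC gives 4Q^2 - 36Q = 0, so Q = 9. min AVC = 23.
So the shutdown price is ¥23.

¥23 per unit, at Q = 9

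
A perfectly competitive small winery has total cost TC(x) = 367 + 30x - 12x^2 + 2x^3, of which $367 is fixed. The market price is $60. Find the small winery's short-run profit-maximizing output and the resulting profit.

AVC = 30 - 12x + 2x^2; min AVC = $12 at x = 3. Since P = $60 ≥ min AVC, the firm produces.
With MC = 30 - 24x + 6x^2, P = MC on the upward-sloping part at x* = 5.
TR = 60·5 = 300. TC = 367 + 100 = 467. Profit = 300 − 467 = -$167.
Shutting down would mean losing the fixed cost of $367, so operating at a loss of $167 is better by $200.

Profit = -$167 at x = 5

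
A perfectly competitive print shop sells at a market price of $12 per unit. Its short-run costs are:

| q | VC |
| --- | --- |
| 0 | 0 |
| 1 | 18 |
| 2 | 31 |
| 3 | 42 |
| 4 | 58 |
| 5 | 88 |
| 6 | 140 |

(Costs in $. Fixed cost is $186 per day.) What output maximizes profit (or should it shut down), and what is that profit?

q = 0 (shut down); profit = -$186

Compute π = P·q − TC at each output: q=0: -186; q=1: -192; q=2: -193; q=3: -192; q=4: -196; q=5: -214; q=6: -254.
Profit is highest at q = 0. Equivalently, the lowest AVC in the table is 42/3 ≈ $14 at q = 3, and P = $12 falls below it — price never covers variable cost, so the firm shuts down and loses only its fixed cost.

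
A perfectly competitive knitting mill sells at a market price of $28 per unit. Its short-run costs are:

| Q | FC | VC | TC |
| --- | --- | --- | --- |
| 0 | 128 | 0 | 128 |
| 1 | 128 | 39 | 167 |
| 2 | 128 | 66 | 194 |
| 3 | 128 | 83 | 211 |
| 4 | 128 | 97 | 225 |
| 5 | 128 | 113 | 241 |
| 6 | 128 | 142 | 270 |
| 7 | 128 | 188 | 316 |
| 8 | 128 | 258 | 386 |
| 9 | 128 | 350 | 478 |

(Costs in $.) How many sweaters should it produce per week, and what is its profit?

Tabulate TR − TC: Q=0: -128; Q=1: -139; Q=2: -138; Q=3: -127; Q=4: -113; Q=5: -101; Q=6: -102; Q=7: -120; Q=8: -162; Q=9: -226.
Profit is maximized at Q = 5. AVC there is 113/5 = $22.60 ≤ P, so producing beats shutting down (which would give -$128).

Q = 5; profit = -$101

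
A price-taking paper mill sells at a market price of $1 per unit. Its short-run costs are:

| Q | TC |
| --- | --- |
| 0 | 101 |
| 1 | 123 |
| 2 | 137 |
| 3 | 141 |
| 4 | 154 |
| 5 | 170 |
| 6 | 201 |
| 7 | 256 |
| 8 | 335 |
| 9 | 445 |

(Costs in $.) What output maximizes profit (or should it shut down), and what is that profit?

Profit at each row (π = 1Q − TC): Q=0: -101; Q=1: -122; Q=2: -135; Q=3: -138; Q=4: -150; Q=5: -165; Q=6: -195; Q=7: -249; Q=8: -327; Q=9: -436.
Profit is highest at Q = 0. Equivalently, the lowest AVC in the table is 53/4 ≈ $13.25 at Q = 4, and P = $1 falls below it — price never covers variable cost, so the firm shuts down and loses only its fixed cost.

Q = 0 (shut down); profit = -$101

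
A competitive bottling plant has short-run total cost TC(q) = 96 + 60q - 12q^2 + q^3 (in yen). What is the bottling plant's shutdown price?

Short-run supply begins at min AVC. From VC = 60q - 12q^2 + q^3, AVC = 60 - 12q + q^2.
dAVC/dq = -12 + 2q = 0 gives q = 6. min AVC = 60 - 12·6 + 6^2 = 24.
So the shutdown price is ¥24.

¥24 per unit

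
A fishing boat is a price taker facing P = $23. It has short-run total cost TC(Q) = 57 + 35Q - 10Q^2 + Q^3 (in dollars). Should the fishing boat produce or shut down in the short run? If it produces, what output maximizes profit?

From TC, MC = TC'(Q) = 35 - 20Q + 3Q^2 and AVC = VC/Q = 35 - 10Q + Q^2.
AVC hits its minimum where MC = AVC, at Q = 5, giving min AVC = 35 - 10·5 + 5^2 = $10.
Since P = $23 ≥ min AVC = $10, price covers variable cost and the firm should produce.
Solving P = MC: 12 - 20Q + 3Q^2 = 0 ⇒ Q = 2/3 or 6. On the upward-sloping branch, Q* = 6.
Check: AVC at Q = 6 is $11 ≤ P, so revenue covers variable cost.
Profit = P·Q − TC = 23·6 − 123 = $15.

Produce at Q = 6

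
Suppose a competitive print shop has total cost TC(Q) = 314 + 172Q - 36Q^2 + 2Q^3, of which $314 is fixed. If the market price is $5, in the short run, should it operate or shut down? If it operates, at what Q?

From TC, MC = TC'(Q) = 172 - 72Q + 6Q^2 and AVC = VC/Q = 172 - 36Q + 2Q^2.
The AVC parabola has its vertex at Q = 36/4 = 9, where AVC = 172 - 36·9 + 2·9^2 = $10.
P = $5 lies below min AVC = $10; no output level covers variable cost.
Shutting down limits the loss to fixed cost, $314.

Shut down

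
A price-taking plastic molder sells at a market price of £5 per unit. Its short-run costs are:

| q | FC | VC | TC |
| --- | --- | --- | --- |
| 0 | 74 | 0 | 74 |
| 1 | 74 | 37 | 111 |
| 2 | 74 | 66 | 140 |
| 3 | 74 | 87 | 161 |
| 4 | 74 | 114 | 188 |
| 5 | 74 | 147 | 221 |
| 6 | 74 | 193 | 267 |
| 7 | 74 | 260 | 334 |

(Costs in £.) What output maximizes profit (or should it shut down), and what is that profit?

Profit at each row (π = 5q − TC): q=0: -74; q=1: -106; q=2: -130; q=3: -146; q=4: -168; q=5: -196; q=6: -237; q=7: -299.
Profit is highest at q = 0. Equivalently, the lowest AVC in the table is 114/4 ≈ £28.50 at q = 4, and P = £5 falls below it — price never covers variable cost, so the firm shuts down and loses only its fixed cost.

q = 0 (shut down); profit = -£74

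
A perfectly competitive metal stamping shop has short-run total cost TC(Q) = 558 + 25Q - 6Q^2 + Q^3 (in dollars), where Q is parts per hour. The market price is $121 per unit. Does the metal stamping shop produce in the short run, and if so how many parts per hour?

Variable cost is VC = 25Q - 6Q^2 + Q^3, so AVC = VC/Q = 25 - 6Q + Q^2 and MC = dTC/dQ = 25 - 12Q + 3Q^2.
AVC hits its minimum where MC = AVC, at Q = 3, giving min AVC = 25 - 6·3 + 3^2 = $16.
P = $121 exceeds min AVC = $16, so the firm stays open.
Set P = MC: 121 = 25 - 12Q + 3Q^2 → -96 - 12Q + 3Q^2 = 0. The roots are Q = -4 and Q = 8; the profit-maximizing output is on the rising part of MC, so Q* = 8.
Check: AVC at Q = 8 is $41 ≤ P, so revenue covers variable cost.
Profit = P·Q − TC = 121·8 − 886 = $82.

Produce at Q = 8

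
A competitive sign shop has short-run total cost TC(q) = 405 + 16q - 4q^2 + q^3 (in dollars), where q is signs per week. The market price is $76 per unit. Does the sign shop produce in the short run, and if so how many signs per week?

Produce at q = 6

Strip out fixed cost: VC = 16q - 4q^2 + q^3. Then AVC = 16 - 4q + q^2 and MC = 16 - 8q + 3q^2.
AVC is minimized where dAVC/dq = -4 + 2q = 0, at q = 2; min AVC = 16 - 4·2 + 2^2 = $12.
Because $76 ≥ $12, revenue can cover variable cost; the firm operates.
Solving P = MC: -60 - 8q + 3q^2 = 0 ⇒ q = -10/3 or 6. On the upward-sloping branch, q* = 6.
Check: AVC at q = 6 is $28 ≤ P, so revenue covers variable cost.
Profit = P·q − TC = 76·6 − 573 = -$117, a loss, but smaller than the $405 fixed cost the firm would lose by shutting down.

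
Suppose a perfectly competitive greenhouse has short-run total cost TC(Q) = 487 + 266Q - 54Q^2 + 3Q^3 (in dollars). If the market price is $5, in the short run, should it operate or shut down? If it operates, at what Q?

Shut down

Variable cost is VC = 266Q - 54Q^2 + 3Q^3, so AVC = VC/Q = 266 - 54Q + 3Q^2 and MC = dTC/dQ = 266 - 108Q + 9Q^2.
The AVC parabola has its vertex at Q = 54/6 = 9, where AVC = 266 - 54·9 + 3·9^2 = $23.
P = $5 lies below min AVC = $23; no output level covers variable cost.
Shutting down limits the loss to fixed cost, $487.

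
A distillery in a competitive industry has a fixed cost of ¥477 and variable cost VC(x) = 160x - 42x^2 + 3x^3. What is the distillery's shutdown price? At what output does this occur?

The firm shuts down when price falls below the minimum of average variable cost. AVC = VC/x = 160 - 42x + 3x^2.
dAVC/dx = -42 + 6x = 0 gives x = 7. min AVC = 160 - 42·7 + 3·7^2 = 13.
So the shutdown price is ¥13.

¥13 per unit, at x = 7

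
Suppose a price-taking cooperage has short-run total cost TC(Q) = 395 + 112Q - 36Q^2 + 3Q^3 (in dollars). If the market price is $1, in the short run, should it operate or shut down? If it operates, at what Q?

From TC, MC = TC'(Q) = 112 - 72Q + 9Q^2 and AVC = VC/Q = 112 - 36Q + 3Q^2.
AVC hits its minimum where MC = AVC, at Q = 6, giving min AVC = 112 - 36·6 + 3·6^2 = $4.
Since P = $1 < min AVC = $4, price fails to cover variable cost at any output.
The firm minimizes its loss by shutting down and losing only its fixed cost of $395.

Shut down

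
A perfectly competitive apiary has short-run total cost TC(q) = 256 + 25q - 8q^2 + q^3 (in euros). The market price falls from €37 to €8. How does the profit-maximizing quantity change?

Output falls from 6 to 0 (the firm shuts down)

MC = 25 - 16q + 3q^2; the shutdown threshold is min AVC = €9 (at q = 4).
At P = €37 ≥ min AVC, set P = MC on the rising branch: q = 6.
At P = €8 < min AVC = €9, price no longer covers variable cost at any output, so the firm shuts down: q = 0.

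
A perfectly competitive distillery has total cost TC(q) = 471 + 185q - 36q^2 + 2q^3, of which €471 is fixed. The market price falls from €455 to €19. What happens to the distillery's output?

AVC = 185 - 36q + 2q^2, minimized at q = 9 where min AVC = €23. MC = 185 - 72q + 6q^2.
At P = €455 ≥ min AVC, set P = MC on the rising branch: q = 15.
At P = €19 < min AVC = €23, price no longer covers variable cost at any output, so the firm shuts down: q = 0.

Output falls from 15 to 0 (the firm shuts down)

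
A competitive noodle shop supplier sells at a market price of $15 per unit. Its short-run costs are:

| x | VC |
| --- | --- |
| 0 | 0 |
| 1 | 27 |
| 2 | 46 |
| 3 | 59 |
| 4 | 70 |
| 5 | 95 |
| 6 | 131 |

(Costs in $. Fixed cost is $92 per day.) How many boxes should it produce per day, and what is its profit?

x = 0 (shut down); profit = -$92

Profit at each row (π = 15x − TC): x=0: -92; x=1: -104; x=2: -108; x=3: -106; x=4: -102; x=5: -112; x=6: -133.
Profit is highest at x = 0. Equivalently, the lowest AVC in the table is 70/4 ≈ $17.50 at x = 4, and P = $15 falls below it — price never covers variable cost, so the firm shuts down and loses only its fixed cost.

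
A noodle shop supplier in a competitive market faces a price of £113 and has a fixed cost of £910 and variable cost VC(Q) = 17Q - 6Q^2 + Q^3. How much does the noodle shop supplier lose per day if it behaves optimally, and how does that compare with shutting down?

Profit = -£270 at Q = 8

AVC = 17 - 6Q + Q^2; min AVC = £8 at Q = 3. Since P = £113 ≥ min AVC, the firm produces.
MC = 17 - 12Q + 3Q^2. Setting P = MC and taking the root on the rising branch gives Q* = 8.
TR = 113·8 = 904. TC = 910 + 264 = 1174. Profit = 904 − 1174 = -£270.
By producing, the firm covers all variable cost plus £640 of fixed cost; shutting down would lose the full £910.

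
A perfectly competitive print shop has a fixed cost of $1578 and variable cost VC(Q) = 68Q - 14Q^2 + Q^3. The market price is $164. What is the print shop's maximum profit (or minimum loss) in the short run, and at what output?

Profit = -$138 at Q = 12

AVC = 68 - 14Q + Q^2 has its minimum $19 at Q = 7; price $164 clears that bar, so the firm operates.
With MC = 68 - 28Q + 3Q^2, P = MC on the upward-sloping part at Q* = 12.
TR = 164·12 = 1968. TC = 1578 + 528 = 2106. Profit = 1968 − 2106 = -$138.
That loss of $138 beats the $1578 the firm would lose by shutting down; producing recovers $1440 of fixed cost.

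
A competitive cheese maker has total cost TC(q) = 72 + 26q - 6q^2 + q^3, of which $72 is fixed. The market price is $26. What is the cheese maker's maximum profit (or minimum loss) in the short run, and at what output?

AVC = 26 - 6q + q^2 has its minimum $17 at q = 3; price $26 clears that bar, so the firm operates.
With MC = 26 - 12q + 3q^2, P = MC on the upward-sloping part at q* = 4.
TR = 26·4 = 104. TC = 72 + 72 = 144. Profit = 104 − 144 = -$40.
That loss of $40 beats the $72 the firm would lose by shutting down; producing recovers $32 of fixed cost.

Profit = -$40 at q = 4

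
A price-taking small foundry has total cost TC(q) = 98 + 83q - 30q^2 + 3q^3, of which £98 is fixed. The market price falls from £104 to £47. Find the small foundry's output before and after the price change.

AVC = 83 - 30q + 3q^2, minimized at q = 5 where min AVC = £8. MC = 83 - 60q + 9q^2.
With P = £104 above the shutdown price, P = MC gives q = 7.
At P = £47 ≥ min AVC, set P = MC: q = 6. The firm stays open but cuts output.

Output falls from 7 to 6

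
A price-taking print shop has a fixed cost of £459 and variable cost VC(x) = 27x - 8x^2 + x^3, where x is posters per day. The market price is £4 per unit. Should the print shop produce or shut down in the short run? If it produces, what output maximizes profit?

Variable cost is VC = 27x - 8x^2 + x^3, so AVC = VC/x = 27 - 8x + x^2 and MC = dTC/dx = 27 - 16x + 3x^2.
The AVC parabola has its vertex at x = 8/2 = 4, where AVC = 27 - 8·4 + 4^2 = £11.
P = £4 lies below min AVC = £11; no output level covers variable cost.
The firm minimizes its loss by shutting down and losing only its fixed cost of £459.

Shut down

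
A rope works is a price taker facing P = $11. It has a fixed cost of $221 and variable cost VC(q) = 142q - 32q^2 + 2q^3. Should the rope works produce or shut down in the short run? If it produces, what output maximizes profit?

Strip out fixed cost: VC = 142q - 32q^2 + 2q^3. Then AVC = 142 - 32q + 2q^2 and MC = 142 - 64q + 6q^2.
The AVC parabola has its vertex at q = 32/4 = 8, where AVC = 142 - 32·8 + 2·8^2 = $14.
Since P = $11 < min AVC = $14, price fails to cover variable cost at any output.
Best response: produce nothing and absorb the $221 fixed cost.

Shut down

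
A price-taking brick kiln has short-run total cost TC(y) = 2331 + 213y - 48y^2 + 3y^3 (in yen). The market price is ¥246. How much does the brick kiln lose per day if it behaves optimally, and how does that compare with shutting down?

Profit = -¥153 at y = 11

AVC = 213 - 48y + 3y^2; min AVC = ¥21 at y = 8. Since P = ¥246 ≥ min AVC, the firm produces.
With MC = 213 - 96y + 9y^2, P = MC on the upward-sloping part at y* = 11.
TR = 246·11 = 2706. TC = 2331 + 528 = 2859. Profit = 2706 − 2859 = -¥153.
That loss of ¥153 beats the ¥2331 the firm would lose by shutting down; producing recovers ¥2178 of fixed cost.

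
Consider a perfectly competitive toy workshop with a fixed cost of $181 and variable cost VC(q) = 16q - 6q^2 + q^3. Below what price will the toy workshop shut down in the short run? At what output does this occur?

The firm shuts down when price falls below the minimum of average variable cost. AVC = VC/q = 16 - 6q + q^2.
dAVC/dq = -6 + 2q = 0 gives q = 3. min AVC = 16 - 6·3 + 3^2 = 7.
The firm shuts down for any P below $7.

$7 per unit, at q = 3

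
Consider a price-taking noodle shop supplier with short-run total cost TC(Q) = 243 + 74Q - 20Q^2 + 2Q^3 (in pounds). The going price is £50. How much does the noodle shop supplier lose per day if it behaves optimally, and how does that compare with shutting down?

Profit = -£99 at Q = 6

AVC = 74 - 20Q + 2Q^2 has its minimum £24 at Q = 5; price £50 clears that bar, so the firm operates.
With MC = 74 - 40Q + 6Q^2, P = MC on the upward-sloping part at Q* = 6.
TR = 50·6 = 300. TC = 243 + 156 = 399. Profit = 300 − 399 = -£99.
By producing, the firm covers all variable cost plus £144 of fixed cost; shutting down would lose the full £243.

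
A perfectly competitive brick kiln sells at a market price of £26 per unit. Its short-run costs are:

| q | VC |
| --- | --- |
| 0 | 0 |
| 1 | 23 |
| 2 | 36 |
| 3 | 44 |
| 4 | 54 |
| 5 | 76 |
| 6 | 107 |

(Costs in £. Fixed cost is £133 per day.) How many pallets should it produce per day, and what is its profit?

Tabulate TR − TC: q=0: -133; q=1: -130; q=2: -117; q=3: -99; q=4: -83; q=5: -79; q=6: -84.
Profit is maximized at q = 5. AVC there is 76/5 = £15.20 ≤ P, so producing beats shutting down (which would give -£133).

q = 5; profit = -£79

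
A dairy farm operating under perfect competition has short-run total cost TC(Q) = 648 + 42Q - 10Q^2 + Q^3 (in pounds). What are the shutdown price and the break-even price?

Shutdown price = £17; break-even price = £105

Shutdown price = min AVC. AVC = 42 - 10Q + Q^2, with vertex at Q = 5 and minimum £17.
ATC = 648/Q + 42 - 10Q + Q^2. Setting dATC/dQ = −648/Q^2 − 10 + 2Q = 0 gives Q = 9 (since 2·9^3 − 10·9^2 = 648).
min ATC = 648/9 + 42 − 10·9 + 9^2 = £105. That is the break-even price.
Between these two prices the firm operates at a loss; above £105 it earns a profit.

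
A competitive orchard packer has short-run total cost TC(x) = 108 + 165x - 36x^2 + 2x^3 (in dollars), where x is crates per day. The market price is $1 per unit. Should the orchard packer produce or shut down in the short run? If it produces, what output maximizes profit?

From TC, MC = TC'(x) = 165 - 72x + 6x^2 and AVC = VC/x = 165 - 36x + 2x^2.
The AVC parabola has its vertex at x = 36/4 = 9, where AVC = 165 - 36·9 + 2·9^2 = $3.
With P < min AVC ($1 < $3), every unit sold adds to the loss.
Shutting down limits the loss to fixed cost, $108.

Shut down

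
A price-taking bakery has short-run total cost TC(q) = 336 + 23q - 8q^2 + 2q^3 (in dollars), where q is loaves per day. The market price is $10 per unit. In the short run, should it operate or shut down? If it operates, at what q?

Shut down

Strip out fixed cost: VC = 23q - 8q^2 + 2q^3. Then AVC = 23 - 8q + 2q^2 and MC = 23 - 16q + 6q^2.
AVC hits its minimum where MC = AVC, at q = 2, giving min AVC = 23 - 8·2 + 2·2^2 = $15.
With P < min AVC ($10 < $15), every unit sold adds to the loss.
The firm minimizes its loss by shutting down and losing only its fixed cost of $336.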